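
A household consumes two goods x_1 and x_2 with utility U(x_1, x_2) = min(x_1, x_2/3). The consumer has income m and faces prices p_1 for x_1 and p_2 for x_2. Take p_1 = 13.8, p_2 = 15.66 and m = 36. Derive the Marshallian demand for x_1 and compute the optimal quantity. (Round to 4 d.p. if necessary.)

x_1* = 0.5923

Leontief preferences: the optimum is at the kink where x_1/1 = x_2/3, i.e. x_2 = 3·x_1.
Budget: p_1·x_1 + p_2·3·x_1 = m, so (p_1 + 3·p_2)·x_1 = m.
Demand: x_1*(p_1,p_2,m) = m/(p_1 + 3·p_2), x_2* = 3·m/(p_1 + 3·p_2).
Here 13.8 + 3·15.66 = 60.78, giving x_1* = 0.5923.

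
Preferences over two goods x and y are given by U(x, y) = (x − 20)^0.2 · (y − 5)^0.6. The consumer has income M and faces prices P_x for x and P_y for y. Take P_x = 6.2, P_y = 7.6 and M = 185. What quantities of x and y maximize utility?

MRS = (1/3)·(y−5)/(x−20). Tangency with P_x/P_y gives y−5 = 3·(P_x/P_y)·(x−20).
After buying the subsistence bundle (20, 5), a share 0.25 of the remaining income goes to x: x* = 20 + 0.25·(M − 20P_x − 5P_y)/P_x.
Discretionary income = 185 − 20·6.2 − 5·7.6 = 23; x* = 20 + 0.25·23/6.2 = 20.9274; y* = 5 + 0.75·23/7.6 = 7.2697.

x* = 20.9274, y* = 7.2697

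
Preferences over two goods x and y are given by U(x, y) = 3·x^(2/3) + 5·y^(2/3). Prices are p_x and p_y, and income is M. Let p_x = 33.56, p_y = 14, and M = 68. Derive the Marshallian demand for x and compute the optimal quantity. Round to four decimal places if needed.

x* = 0.0734

From the CES first-order condition, (3/5)·(y/x)^(1/3) = p_x/p_y.
Solve for the ratio: y/x = [(5/3)·p_x/p_y]^(3).
Substitute y = (y/x)·x into the budget: x* = M/(p_x + p_y·(y/x)).
Numerically y/x = 63.771701, so x* = 68/(33.56 + 14·63.771701) = 0.0734.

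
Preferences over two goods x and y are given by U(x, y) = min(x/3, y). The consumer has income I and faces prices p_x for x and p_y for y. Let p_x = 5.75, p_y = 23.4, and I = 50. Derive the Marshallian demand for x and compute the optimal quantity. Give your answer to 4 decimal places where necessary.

x* = 3.69

Leontief preferences: the optimum is at the kink where x/3 = y/1, i.e. y = (1/3)·x.
Budget: p_x·x + p_y·(1/3)·x = I, so (3·p_x + p_y)·x = 3·I.
Demand: x*(p_x,p_y,I) = 3·I/(3·p_x + p_y), y* = I/(3·p_x + p_y).
Here 3·5.75 + 23.4 = 40.65, giving x* = 3.69.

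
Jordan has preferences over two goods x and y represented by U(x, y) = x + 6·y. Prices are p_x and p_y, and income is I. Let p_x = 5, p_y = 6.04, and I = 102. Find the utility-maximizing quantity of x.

x* = 0

Linear utility — the consumer picks whichever good has higher MU/price: 1/5 = 0.2 vs 6/6.04 = 0.9934.
y gives more utility per dollar, so spend all income on y: y* = I/p_y, x* = 0.
Numerically: x* = 0, y* = 16.8874.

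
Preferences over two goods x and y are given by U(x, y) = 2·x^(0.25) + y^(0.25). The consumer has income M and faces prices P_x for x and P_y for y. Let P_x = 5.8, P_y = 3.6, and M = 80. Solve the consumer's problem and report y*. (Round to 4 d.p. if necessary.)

MRS = MU_x/MU_y = 2·(y/x)^(0.75). Set equal to P_x/P_y.
Solve for the ratio: y/x = [(1/2)·P_x/P_y]^(4/3).
With the ratio pinned down, the budget gives x* = M/(P_x + P_y·(y/x)) and y* = (y/x)·x*.
Numerically y/x = 0.749539, so x* = 80/(5.8 + 3.6·0.749539) = 9.4136 and y* = 0.749539·9.4136 = 7.0559.

y* = 7.0559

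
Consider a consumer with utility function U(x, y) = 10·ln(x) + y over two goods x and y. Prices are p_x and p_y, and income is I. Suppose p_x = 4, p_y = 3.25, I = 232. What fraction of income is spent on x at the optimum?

Set MRS = p_x/p_y: (10/x)/1 = p_x/p_y.
So x*(p_x,p_y) = 10·p_y/p_x, independent of income; and y* = (I − 10·p_y)/p_y.
At the given prices: x* = 10·3.25/4 = 8.125, and y* = 61.3846.
Expenditure on x: 4·8.125 = 32.5; share = 0.1401.

share on x = 0.1401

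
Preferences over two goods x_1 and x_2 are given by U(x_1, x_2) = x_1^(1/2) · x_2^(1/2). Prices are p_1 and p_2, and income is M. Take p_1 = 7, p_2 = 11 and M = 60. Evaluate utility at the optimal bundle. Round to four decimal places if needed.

MU_x_1/MU_x_2 = (0.5·x_2)/(0.5·x_1); tangency sets this equal to p_1/p_2.
So 0.5·p_2·x_2 = 0.5·p_1·x_1; combined with the budget, a share 0.5 of income goes to x_1.
Demand: x_1*(p_1,p_2,M) = 0.5·M/p_1 and x_2* = 0.5·M/p_2.
At p_1=7, p_2=11, M=60: x_1* = 0.5·60/7 = 4.2857, x_2* = 2.7273.
Utility at the optimum: U(4.2857, 2.7273) = 3.4188.

V = 3.4188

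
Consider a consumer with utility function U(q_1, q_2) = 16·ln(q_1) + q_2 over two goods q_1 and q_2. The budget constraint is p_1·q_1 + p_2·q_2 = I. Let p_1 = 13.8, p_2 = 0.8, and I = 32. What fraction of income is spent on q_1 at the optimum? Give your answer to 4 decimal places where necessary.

MU_q_1 = 16/q_1, MU_q_2 = 1. Tangency: 16/q_1 = p_1/p_2.
So q_1*(p_1,p_2) = 16·p_2/p_1, independent of income; and q_2* = (I − 16·p_2)/p_2.
At the given prices: q_1* = 16·0.8/13.8 = 0.9275, and q_2* = 24.
Expenditure on q_1: 13.8·0.9275 = 12.8; share = 0.4.

share on q_1 = 0.4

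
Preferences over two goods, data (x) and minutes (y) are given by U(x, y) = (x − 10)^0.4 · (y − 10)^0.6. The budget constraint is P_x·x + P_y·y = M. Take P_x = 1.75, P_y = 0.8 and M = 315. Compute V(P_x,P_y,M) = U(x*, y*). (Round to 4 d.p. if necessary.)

V = 134.9877

This is Cobb-Douglas in (x−10, y−10): tangency gives 0.4·P_y·(y−10) = 0.6·P_x·(x−10).
Substituting into the budget: x* = 10 + 0.4·(M − 10·P_x − 10·P_y)/P_x, and y* = 10 + 0.6·(…)/P_y.
Discretionary income = 315 − 10·1.75 − 10·0.8 = 289.5; x* = 10 + 0.4·289.5/1.75 = 76.1714; y* = 10 + 0.6·289.5/0.8 = 227.125.
Utility at the optimum: U(76.1714, 227.125) = 134.9877.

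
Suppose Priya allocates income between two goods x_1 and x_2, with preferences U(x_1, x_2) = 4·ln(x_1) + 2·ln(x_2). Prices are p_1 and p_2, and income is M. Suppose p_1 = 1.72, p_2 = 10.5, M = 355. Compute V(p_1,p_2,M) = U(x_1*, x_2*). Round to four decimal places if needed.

Tangency: MRS = 2·x_2/x_1 = p_1/p_2.
So 4·p_2·x_2 = 2·p_1·x_1; combined with the budget, a share 2/3 of income goes to x_1.
Demand: x_1*(p_1,p_2,M) = 2/3·M/p_1 and x_2* = 1/3·M/p_2.
At p_1=1.72, p_2=10.5, M=355: x_1* = 2/3·355/1.72 = 137.5969, x_2* = 11.2698.
Utility at the optimum: U(137.5969, 11.2698) = 24.5416.

V = 24.5416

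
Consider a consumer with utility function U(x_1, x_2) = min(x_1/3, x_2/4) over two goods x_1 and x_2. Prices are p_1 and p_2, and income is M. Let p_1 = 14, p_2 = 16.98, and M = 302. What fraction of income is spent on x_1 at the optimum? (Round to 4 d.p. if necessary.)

share on x_1 = 0.3821

With perfect complements, no substitution: consume in ratio x_1:x_2 = 3:4.
Budget: p_1·x_1 + p_2·(4/3)·x_1 = M, so (3·p_1 + 4·p_2)·x_1 = 3·M.
Demand: x_1*(p_1,p_2,M) = 3·M/(3·p_1 + 4·p_2), x_2* = 4·M/(3·p_1 + 4·p_2).
Here 3·14 + 4·16.98 = 109.92, giving x_1* = 8.2424 and x_2* = 10.9898.
Expenditure on x_1: 14·8.2424 = 115.393; share = 0.3821.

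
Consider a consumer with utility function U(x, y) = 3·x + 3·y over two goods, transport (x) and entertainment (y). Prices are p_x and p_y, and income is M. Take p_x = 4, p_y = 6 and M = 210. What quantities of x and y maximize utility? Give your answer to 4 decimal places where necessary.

x* = 52.5, y* = 0

x gives more utility per dollar, so spend all income on x: x* = M/p_x, y* = 0.
Numerically: x* = 52.5, y* = 0.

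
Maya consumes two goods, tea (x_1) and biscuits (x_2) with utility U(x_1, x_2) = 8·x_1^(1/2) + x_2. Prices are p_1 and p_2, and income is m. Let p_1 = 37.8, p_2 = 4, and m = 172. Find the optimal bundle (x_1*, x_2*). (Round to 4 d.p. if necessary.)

x_1* = 0.1792, x_2* = 41.3069

Utility is quasi-linear in x_2; the FOC for x_1 is 4/√x_1 = p_1/p_2.
Solve: √x_1 = 4·p_2/p_1, so x_1*(p_1,p_2) = (4·p_2/p_1)², and x_2* = (m − p_1·x_1*)/p_2.
Plugging in: x_1* = (4·4/37.8)² = 0.1792, x_2* = 41.3069.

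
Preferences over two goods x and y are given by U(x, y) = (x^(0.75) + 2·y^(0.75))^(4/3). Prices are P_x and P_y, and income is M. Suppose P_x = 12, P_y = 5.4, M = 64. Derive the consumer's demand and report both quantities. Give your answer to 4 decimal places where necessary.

MRS = MU_x/MU_y = (1/2)·(y/x)^(0.25). Set equal to P_x/P_y.
Hence y/x = (2·P_x/P_y)^(1/(0.25)), i.e. raised to the 4 power.
With the ratio pinned down, the budget gives x* = M/(P_x + P_y·(y/x)) and y* = (y/x)·x*.
Numerically y/x = 390.184423, so x* = 64/(12 + 5.4·390.184423) = 0.0302 and y* = 390.184423·0.0302 = 11.7847.

x* = 0.0302, y* = 11.7847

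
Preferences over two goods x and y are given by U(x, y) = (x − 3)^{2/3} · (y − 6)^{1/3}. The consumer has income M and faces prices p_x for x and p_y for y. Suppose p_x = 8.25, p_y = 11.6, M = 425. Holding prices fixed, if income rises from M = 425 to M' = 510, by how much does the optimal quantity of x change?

Δx* = 6.8687

Let x' = x−3, y' = y−6. MRS = 2·y'/x' = p_x/p_y.
Substituting into the budget: x* = 3 + 2/3·(M − 3·p_x − 6·p_y)/p_x, and y* = 6 + 1/3·(…)/p_y.
Discretionary income = 425 − 3·8.25 − 6·11.6 = 330.65; x* = 3 + 2/3·330.65/8.25 = 29.7192.
At M' = 510: x* = 36.5879. Change: 36.5879 − 29.7192 = 6.8687.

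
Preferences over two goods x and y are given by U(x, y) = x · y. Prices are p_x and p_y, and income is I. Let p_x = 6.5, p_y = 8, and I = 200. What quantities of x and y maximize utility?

x* = 15.3846, y* = 12.5

Demand: x*(p_x,p_y,I) = 0.5·I/p_x and y* = 0.5·I/p_y.
At p_x=6.5, p_y=8, I=200: x* = 0.5·200/6.5 = 15.3846, y* = 12.5.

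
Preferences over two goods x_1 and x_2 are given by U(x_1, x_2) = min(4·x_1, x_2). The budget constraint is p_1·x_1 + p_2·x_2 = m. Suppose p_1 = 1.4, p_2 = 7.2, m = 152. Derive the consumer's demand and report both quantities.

x_1* = 5.0331, x_2* = 20.1325

Leontief preferences: the optimum is at the kink where x_1/1 = x_2/4, i.e. x_2 = 4·x_1.
Budget: p_1·x_1 + p_2·4·x_1 = m, so (p_1 + 4·p_2)·x_1 = m.
Demand: x_1*(p_1,p_2,m) = m/(p_1 + 4·p_2), x_2* = 4·m/(p_1 + 4·p_2).
Here 1.4 + 4·7.2 = 30.2, giving x_1* = 5.0331 and x_2* = 20.1325.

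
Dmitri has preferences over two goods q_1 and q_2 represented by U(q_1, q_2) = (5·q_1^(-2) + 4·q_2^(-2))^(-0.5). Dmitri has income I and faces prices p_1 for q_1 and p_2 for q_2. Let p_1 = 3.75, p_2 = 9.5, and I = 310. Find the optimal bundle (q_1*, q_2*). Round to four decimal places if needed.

q_1* = 30.3348, q_2* = 20.6573

MRS = MU_q_1/MU_q_2 = (5/4)·(q_2/q_1)^(3). Set equal to p_1/p_2.
Solve for the ratio: q_2/q_1 = [(4/5)·p_1/p_2]^(1/3).
With the ratio pinned down, the budget gives q_1* = I/(p_1 + p_2·(q_2/q_1)) and q_2* = (q_2/q_1)·q_1*.
Numerically q_2/q_1 = 0.680977, so q_1* = 310/(3.75 + 9.5·0.680977) = 30.3348 and q_2* = 0.680977·30.3348 = 20.6573.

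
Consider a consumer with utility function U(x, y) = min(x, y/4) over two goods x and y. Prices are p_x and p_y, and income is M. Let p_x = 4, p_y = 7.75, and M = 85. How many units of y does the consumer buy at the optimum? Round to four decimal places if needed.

y* = 9.7143

Leontief preferences: the optimum is at the kink where x/1 = y/4, i.e. y = 4·x.
Budget: p_x·x + p_y·4·x = M, so (p_x + 4·p_y)·x = M.
Demand: x*(p_x,p_y,M) = M/(p_x + 4·p_y), y* = 4·M/(p_x + 4·p_y).
Here 4 + 4·7.75 = 35, giving y* = 9.7143.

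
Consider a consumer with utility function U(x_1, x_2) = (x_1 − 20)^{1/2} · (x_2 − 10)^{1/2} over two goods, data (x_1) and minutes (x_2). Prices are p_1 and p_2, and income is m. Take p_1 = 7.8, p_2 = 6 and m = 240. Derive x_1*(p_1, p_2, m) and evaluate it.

Substituting into the budget: x_1* = 20 + 0.5·(m − 20·p_1 − 10·p_2)/p_1, and x_2* = 10 + 0.5·(…)/p_2.
Discretionary income = 240 − 20·7.8 − 10·6 = 24; x_1* = 20 + 0.5·24/7.8 = 21.5385.

x_1* = 21.5385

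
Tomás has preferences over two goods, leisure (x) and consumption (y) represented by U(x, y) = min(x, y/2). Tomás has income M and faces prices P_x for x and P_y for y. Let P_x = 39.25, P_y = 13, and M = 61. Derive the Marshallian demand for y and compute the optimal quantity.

Demand: x*(P_x,P_y,M) = M/(P_x + 2·P_y), y* = 2·M/(P_x + 2·P_y).
Here 39.25 + 2·13 = 65.25, giving y* = 1.8697.

y* = 1.8697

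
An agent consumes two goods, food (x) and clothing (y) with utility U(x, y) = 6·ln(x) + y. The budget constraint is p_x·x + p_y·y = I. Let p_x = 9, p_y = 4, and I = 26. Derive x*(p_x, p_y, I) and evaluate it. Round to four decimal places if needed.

MU_x = 6/x, MU_y = 1. Tangency: 6/x = p_x/p_y.
So x*(p_x,p_y) = 6·p_y/p_x, independent of income; and y* = (I − 6·p_y)/p_y.
At the given prices: x* = 6·4/9 = 2.6667.

x* = 2.6667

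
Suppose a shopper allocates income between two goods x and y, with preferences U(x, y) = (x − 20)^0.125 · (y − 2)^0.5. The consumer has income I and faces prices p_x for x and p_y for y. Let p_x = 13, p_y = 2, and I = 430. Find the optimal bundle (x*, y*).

x* = 22.5538, y* = 68.4

This is Cobb-Douglas in (x−20, y−2): tangency gives 0.125·p_y·(y−2) = 0.5·p_x·(x−20).
After buying the subsistence bundle (20, 2), a share 0.2 of the remaining income goes to x: x* = 20 + 0.2·(I − 20p_x − 2p_y)/p_x.
Discretionary income = 430 − 20·13 − 2·2 = 166; x* = 20 + 0.2·166/13 = 22.5538; y* = 2 + 0.8·166/2 = 68.4.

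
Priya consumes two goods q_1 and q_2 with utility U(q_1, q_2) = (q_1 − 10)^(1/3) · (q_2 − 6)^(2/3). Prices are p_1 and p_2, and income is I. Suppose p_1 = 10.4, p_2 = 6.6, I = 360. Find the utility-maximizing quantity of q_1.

Let q_1' = q_1−10, q_2' = q_2−6. MRS = (1/2)·q_2'/q_1' = p_1/p_2.
Substituting into the budget: q_1* = 10 + 1/3·(I − 10·p_1 − 6·p_2)/p_1, and q_2* = 6 + 2/3·(…)/p_2.
Discretionary income = 360 − 10·10.4 − 6·6.6 = 216.4; q_1* = 10 + 1/3·216.4/10.4 = 16.9359.

q_1* = 16.9359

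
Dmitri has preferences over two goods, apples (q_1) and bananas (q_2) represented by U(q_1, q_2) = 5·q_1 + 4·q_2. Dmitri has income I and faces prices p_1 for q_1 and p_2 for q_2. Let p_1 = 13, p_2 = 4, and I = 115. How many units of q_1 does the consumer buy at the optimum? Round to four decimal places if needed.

Linear utility — the consumer picks whichever good has higher MU/price: 5/13 = 0.3846 vs 4/4 = 1.
q_2 gives more utility per dollar, so spend all income on q_2: q_2* = I/p_2, q_1* = 0.
Numerically: q_1* = 0, q_2* = 28.75.

q_1* = 0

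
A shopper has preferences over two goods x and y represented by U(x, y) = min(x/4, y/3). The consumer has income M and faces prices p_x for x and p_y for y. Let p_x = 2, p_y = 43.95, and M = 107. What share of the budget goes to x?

share on x = 0.0572

With perfect complements, no substitution: consume in ratio x:y = 4:3.
Budget: p_x·x + p_y·(3/4)·x = M, so (4·p_x + 3·p_y)·x = 4·M.
Demand: x*(p_x,p_y,M) = 4·M/(4·p_x + 3·p_y), y* = 3·M/(4·p_x + 3·p_y).
Here 4·2 + 3·43.95 = 139.85, giving x* = 3.0604 and y* = 2.2953.
Expenditure on x: 2·3.0604 = 6.1208; share = 0.0572.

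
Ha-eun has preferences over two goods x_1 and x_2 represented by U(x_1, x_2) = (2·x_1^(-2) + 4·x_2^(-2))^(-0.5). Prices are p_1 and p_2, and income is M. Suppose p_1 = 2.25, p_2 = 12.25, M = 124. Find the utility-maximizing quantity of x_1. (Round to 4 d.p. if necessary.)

MRS = MU_x_1/MU_x_2 = (1/2)·(x_2/x_1)^(3). Set equal to p_1/p_2.
Solve for the ratio: x_2/x_1 = [2·p_1/p_2]^(1/3).
Substitute x_2 = (x_2/x_1)·x_1 into the budget: x_1* = M/(p_1 + p_2·(x_2/x_1)).
Numerically x_2/x_1 = 0.716185, so x_1* = 124/(2.25 + 12.25·0.716185) = 11.2489.

x_1* = 11.2489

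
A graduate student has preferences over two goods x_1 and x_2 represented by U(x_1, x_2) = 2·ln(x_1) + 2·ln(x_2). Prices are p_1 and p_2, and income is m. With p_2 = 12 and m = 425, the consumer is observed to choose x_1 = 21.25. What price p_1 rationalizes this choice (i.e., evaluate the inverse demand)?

The MRS is x_2/x_1. Set MRS = p_1/p_2.
So 2·p_2·x_2 = 2·p_1·x_1; combined with the budget, a share 0.5 of income goes to x_1.
Demand: x_1*(p_1,p_2,m) = 0.5·m/p_1 and x_2* = 0.5·m/p_2.
Set x_1* = 21.25 in the demand function and solve for p_1: p_1 = 10.

p_1 = 10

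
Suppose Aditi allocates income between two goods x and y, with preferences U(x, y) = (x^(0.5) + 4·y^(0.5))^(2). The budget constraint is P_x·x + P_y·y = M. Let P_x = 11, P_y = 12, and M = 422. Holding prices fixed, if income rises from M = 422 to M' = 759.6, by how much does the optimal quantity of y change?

Δy* = 26.3376

From the CES first-order condition, (1/4)·(y/x)^(0.5) = P_x/P_y.
Hence y/x = (4·P_x/P_y)^(1/(0.5)), i.e. raised to the 2 power.
Substitute y = (y/x)·x into the budget: x* = M/(P_x + P_y·(y/x)).
Numerically y/x = 13.444444, so x* = 422/(11 + 12·13.444444) = 2.4487 and y* = 13.444444·2.4487 = 32.922.
At M' = 759.6: y* = 59.2596. Change: 59.2596 − 32.922 = 26.3376.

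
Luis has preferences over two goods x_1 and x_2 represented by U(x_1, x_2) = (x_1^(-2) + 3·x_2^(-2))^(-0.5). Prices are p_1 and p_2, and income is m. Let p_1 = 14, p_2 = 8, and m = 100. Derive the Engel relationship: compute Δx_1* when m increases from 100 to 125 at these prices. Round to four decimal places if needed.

From the CES first-order condition, (1/3)·(x_2/x_1)^(3) = p_1/p_2.
Hence x_2/x_1 = (3·p_1/p_2)^(1/(3)), i.e. raised to the 1/3 power.
With the ratio pinned down, the budget gives x_1* = m/(p_1 + p_2·(x_2/x_1)) and x_2* = (x_2/x_1)·x_1*.
Numerically x_2/x_1 = 1.738013, so x_1* = 100/(14 + 8·1.738013) = 3.5837.
At m' = 125: x_1* = 4.4796. Change: 4.4796 − 3.5837 = 0.8959.

Δx_1* = 0.8959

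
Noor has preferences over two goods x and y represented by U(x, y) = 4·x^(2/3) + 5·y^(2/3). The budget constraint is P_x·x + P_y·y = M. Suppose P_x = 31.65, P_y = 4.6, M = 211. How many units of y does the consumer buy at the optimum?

y* = 45.3788

MRS = MU_x/MU_y = (4/5)·(y/x)^(1/3). Set equal to P_x/P_y.
Solve for the ratio: y/x = [(5/4)·P_x/P_y]^(3).
With the ratio pinned down, the budget gives x* = M/(P_x + P_y·(y/x)) and y* = (y/x)·x*.
Numerically y/x = 636.176595, so x* = 211/(31.65 + 4.6·636.176595) = 0.0713 and y* = 636.176595·0.0713 = 45.3788.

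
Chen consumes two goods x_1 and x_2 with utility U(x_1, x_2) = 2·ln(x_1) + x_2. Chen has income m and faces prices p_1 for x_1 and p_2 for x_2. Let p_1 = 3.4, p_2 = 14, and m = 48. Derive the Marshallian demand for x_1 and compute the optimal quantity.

x_1* = 8.2353

MU_x_1 = 2/x_1, MU_x_2 = 1. Tangency: 2/x_1 = p_1/p_2.
So x_1*(p_1,p_2) = 2·p_2/p_1, independent of income; and x_2* = (m − 2·p_2)/p_2.
At the given prices: x_1* = 2·14/3.4 = 8.2353.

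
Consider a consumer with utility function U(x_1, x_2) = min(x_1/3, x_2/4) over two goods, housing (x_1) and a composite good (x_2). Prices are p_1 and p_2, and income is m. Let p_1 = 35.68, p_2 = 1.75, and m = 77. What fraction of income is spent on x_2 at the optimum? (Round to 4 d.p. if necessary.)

Leontief preferences: the optimum is at the kink where x_1/3 = x_2/4, i.e. x_2 = (4/3)·x_1.
Budget: p_1·x_1 + p_2·(4/3)·x_1 = m, so (3·p_1 + 4·p_2)·x_1 = 3·m.
Demand: x_1*(p_1,p_2,m) = 3·m/(3·p_1 + 4·p_2), x_2* = 4·m/(3·p_1 + 4·p_2).
Here 3·35.68 + 4·1.75 = 114.04, giving x_1* = 2.0256 and x_2* = 2.7008.
Expenditure on x_2: 1.75·2.7008 = 4.7264; share = 0.0614.

share on x_2 = 0.0614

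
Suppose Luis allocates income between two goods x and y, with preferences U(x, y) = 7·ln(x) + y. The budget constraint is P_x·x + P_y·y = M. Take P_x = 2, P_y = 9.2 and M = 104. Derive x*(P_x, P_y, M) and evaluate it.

x* = 32.2

MU_x = 7/x, MU_y = 1. Tangency: 7/x = P_x/P_y.
So x*(P_x,P_y) = 7·P_y/P_x, independent of income; and y* = (M − 7·P_y)/P_y.
At the given prices: x* = 7·9.2/2 = 32.2.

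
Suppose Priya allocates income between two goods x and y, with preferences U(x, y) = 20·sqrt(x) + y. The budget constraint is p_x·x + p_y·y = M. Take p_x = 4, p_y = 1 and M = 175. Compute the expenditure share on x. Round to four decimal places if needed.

Plugging in: x* = (10·1/4)² = 6.25, y* = 150.
Expenditure on x: 4·6.25 = 25; share = 0.1429.

share on x = 0.1429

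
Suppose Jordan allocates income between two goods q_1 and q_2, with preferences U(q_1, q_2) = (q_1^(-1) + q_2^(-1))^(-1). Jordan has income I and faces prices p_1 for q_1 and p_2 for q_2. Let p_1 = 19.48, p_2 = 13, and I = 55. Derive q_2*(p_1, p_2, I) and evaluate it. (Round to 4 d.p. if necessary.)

With the ratio pinned down, the budget gives q_1* = I/(p_1 + p_2·(q_2/q_1)) and q_2* = (q_2/q_1)·q_1*.
Numerically q_2/q_1 = 1.224117, so q_1* = 55/(19.48 + 13·1.224117) = 1.554 and q_2* = 1.224117·1.554 = 1.9022.

q_2* = 1.9022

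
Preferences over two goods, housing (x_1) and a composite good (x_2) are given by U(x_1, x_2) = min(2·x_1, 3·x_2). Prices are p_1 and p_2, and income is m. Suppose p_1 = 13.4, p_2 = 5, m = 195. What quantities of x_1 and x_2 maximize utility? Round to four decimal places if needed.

Demand: x_1*(p_1,p_2,m) = 3·m/(3·p_1 + 2·p_2), x_2* = 2·m/(3·p_1 + 2·p_2).
Here 3·13.4 + 2·5 = 50.2, giving x_1* = 11.6534 and x_2* = 7.7689.

x_1* = 11.6534, x_2* = 7.7689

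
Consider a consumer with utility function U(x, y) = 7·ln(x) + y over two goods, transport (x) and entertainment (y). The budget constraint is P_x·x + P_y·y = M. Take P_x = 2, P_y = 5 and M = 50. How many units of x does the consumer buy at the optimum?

Set MRS = P_x/P_y: (7/x)/1 = P_x/P_y.
So x*(P_x,P_y) = 7·P_y/P_x, independent of income; and y* = (M − 7·P_y)/P_y.
At the given prices: x* = 7·5/2 = 17.5.

x* = 17.5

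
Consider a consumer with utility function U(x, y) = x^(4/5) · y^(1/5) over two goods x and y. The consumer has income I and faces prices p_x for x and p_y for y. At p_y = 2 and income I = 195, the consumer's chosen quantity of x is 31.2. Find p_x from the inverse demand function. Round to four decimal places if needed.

MU_x/MU_y = (0.8·y)/(0.2·x); tangency sets this equal to p_x/p_y.
So 0.8·p_y·y = 0.2·p_x·x; combined with the budget, a share 0.8 of income goes to x.
Demand: x*(p_x,p_y,I) = 0.8·I/p_x and y* = 0.2·I/p_y.
Set x* = 31.2 in the demand function and solve for p_x: p_x = 5.

p_x = 5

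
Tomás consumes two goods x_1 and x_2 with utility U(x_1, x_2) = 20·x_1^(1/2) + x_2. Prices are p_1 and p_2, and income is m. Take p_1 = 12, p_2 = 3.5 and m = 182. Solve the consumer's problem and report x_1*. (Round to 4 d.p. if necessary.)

Set MRS = p_1/p_2: 10·x_1^(−1/2) = p_1/p_2.
Thus x_1* = (10·p_2/p_1)² — independent of m — with the rest of income spent on x_2.
Plugging in: x_1* = (10·3.5/12)² = 8.5069.

x_1* = 8.5069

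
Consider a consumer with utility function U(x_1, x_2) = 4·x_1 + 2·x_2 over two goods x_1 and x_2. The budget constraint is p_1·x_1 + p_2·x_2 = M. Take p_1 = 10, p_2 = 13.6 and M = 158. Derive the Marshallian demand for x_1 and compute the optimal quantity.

x_1* = 15.8

Linear utility — the consumer picks whichever good has higher MU/price: 4/10 = 0.4 vs 2/13.6 = 0.1471.
x_1 gives more utility per dollar, so spend all income on x_1: x_1* = M/p_1, x_2* = 0.
Numerically: x_1* = 15.8, x_2* = 0.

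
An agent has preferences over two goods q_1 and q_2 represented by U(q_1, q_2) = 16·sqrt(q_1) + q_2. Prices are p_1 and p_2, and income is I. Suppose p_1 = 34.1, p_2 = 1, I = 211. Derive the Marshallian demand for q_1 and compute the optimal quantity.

q_1* = 0.055

MU_q_1 = 8/√q_1, MU_q_2 = 1. Tangency: 8/√q_1 = p_1/p_2.
Solve: √q_1 = 8·p_2/p_1, so q_1*(p_1,p_2) = (8·p_2/p_1)², and q_2* = (I − p_1·q_1*)/p_2.
Plugging in: q_1* = (8·1/34.1)² = 0.055.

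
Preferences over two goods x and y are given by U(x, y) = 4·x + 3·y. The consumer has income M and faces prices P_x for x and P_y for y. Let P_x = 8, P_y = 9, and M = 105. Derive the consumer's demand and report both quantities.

x* = 13.125, y* = 0

Linear utility — the consumer picks whichever good has higher MU/price: 4/8 = 0.5 vs 3/9 = 0.3333.
x gives more utility per dollar, so spend all income on x: x* = M/P_x, y* = 0.
Numerically: x* = 13.125, y* = 0.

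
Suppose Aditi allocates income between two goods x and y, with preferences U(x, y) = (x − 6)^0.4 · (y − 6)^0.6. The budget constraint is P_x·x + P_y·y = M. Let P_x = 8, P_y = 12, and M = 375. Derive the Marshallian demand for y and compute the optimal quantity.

y* = 18.75

This is Cobb-Douglas in (x−6, y−6): tangency gives 0.4·P_y·(y−6) = 0.6·P_x·(x−6).
Substituting into the budget: x* = 6 + 0.4·(M − 6·P_x − 6·P_y)/P_x, and y* = 6 + 0.6·(…)/P_y.
Discretionary income = 375 − 6·8 − 6·12 = 255; y* = 6 + 0.6·255/12 = 18.75.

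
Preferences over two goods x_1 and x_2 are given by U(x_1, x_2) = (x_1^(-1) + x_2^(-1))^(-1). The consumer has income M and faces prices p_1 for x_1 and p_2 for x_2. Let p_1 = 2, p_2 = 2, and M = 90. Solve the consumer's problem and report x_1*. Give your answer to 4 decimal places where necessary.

MRS = MU_x_1/MU_x_2 = (x_2/x_1)^(2). Set equal to p_1/p_2.
Solve for the ratio: x_2/x_1 = [p_1/p_2]^(0.5).
Substitute x_2 = (x_2/x_1)·x_1 into the budget: x_1* = M/(p_1 + p_2·(x_2/x_1)).
Numerically x_2/x_1 = 1, so x_1* = 90/(2 + 2·1) = 22.5.

x_1* = 22.5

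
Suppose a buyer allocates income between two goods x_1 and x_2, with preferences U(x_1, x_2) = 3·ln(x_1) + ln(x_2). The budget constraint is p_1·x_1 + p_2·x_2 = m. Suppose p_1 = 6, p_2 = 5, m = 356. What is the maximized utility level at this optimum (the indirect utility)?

V = 14.2657

Tangency: MRS = 3·x_2/x_1 = p_1/p_2.
Rearranging, p_2·x_2 = (1/3)·p_1·x_1. Substituting into the budget gives p_1·x_1·(1 + (1/3)) = m.
Demand: x_1*(p_1,p_2,m) = 0.75·m/p_1 and x_2* = 0.25·m/p_2.
At p_1=6, p_2=5, m=356: x_1* = 0.75·356/6 = 44.5, x_2* = 17.8.
Utility at the optimum: U(44.5, 17.8) = 14.2657.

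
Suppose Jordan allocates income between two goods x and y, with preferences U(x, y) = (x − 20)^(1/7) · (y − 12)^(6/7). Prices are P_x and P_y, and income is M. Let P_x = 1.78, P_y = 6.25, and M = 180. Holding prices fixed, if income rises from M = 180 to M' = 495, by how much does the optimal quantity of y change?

Δy* = 43.2

Let x' = x−20, y' = y−12. MRS = (1/6)·y'/x' = P_x/P_y.
Substituting into the budget: x* = 20 + 1/7·(M − 20·P_x − 12·P_y)/P_x, and y* = 12 + 6/7·(…)/P_y.
Discretionary income = 180 − 20·1.78 − 12·6.25 = 69.4; y* = 12 + 6/7·69.4/6.25 = 21.5177.
At M' = 495: y* = 64.7177. Change: 64.7177 − 21.5177 = 43.2.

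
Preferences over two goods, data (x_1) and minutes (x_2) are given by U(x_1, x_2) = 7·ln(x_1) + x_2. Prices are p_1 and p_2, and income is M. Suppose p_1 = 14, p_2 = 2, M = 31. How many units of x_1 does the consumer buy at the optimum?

x_1* = 1

Set MRS = p_1/p_2: (7/x_1)/1 = p_1/p_2.
So x_1*(p_1,p_2) = 7·p_2/p_1, independent of income; and x_2* = (M − 7·p_2)/p_2.
At the given prices: x_1* = 7·2/14 = 1.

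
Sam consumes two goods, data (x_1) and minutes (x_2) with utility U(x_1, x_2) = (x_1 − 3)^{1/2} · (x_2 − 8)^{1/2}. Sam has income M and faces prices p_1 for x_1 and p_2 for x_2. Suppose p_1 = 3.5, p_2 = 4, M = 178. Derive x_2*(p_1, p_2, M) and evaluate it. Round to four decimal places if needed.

x_2* = 24.9375

Let x_1' = x_1−3, x_2' = x_2−8. MRS = x_2'/x_1' = p_1/p_2.
Substituting into the budget: x_1* = 3 + 0.5·(M − 3·p_1 − 8·p_2)/p_1, and x_2* = 8 + 0.5·(…)/p_2.
Discretionary income = 178 − 3·3.5 − 8·4 = 135.5; x_2* = 8 + 0.5·135.5/4 = 24.9375.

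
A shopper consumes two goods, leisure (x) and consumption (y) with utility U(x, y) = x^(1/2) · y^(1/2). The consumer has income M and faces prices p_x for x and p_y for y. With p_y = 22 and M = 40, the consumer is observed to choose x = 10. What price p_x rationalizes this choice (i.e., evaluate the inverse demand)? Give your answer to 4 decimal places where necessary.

p_x = 2

Tangency: MRS = y/x = p_x/p_y.
So 0.5·p_y·y = 0.5·p_x·x; combined with the budget, a share 0.5 of income goes to x.
Demand: x*(p_x,p_y,M) = 0.5·M/p_x and y* = 0.5·M/p_y.
Set x* = 10 in the demand function and solve for p_x: p_x = 2.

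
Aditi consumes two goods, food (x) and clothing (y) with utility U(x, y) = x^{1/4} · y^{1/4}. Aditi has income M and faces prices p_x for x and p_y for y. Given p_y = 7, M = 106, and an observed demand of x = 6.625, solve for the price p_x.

MU_x/MU_y = (0.25·y)/(0.25·x); tangency sets this equal to p_x/p_y.
Rearranging, p_y·y = p_x·x. Substituting into the budget gives p_x·x·(1 + 1) = M.
Demand: x*(p_x,p_y,M) = 0.5·M/p_x and y* = 0.5·M/p_y.
Set x* = 6.625 in the demand function and solve for p_x: p_x = 8.

p_x = 8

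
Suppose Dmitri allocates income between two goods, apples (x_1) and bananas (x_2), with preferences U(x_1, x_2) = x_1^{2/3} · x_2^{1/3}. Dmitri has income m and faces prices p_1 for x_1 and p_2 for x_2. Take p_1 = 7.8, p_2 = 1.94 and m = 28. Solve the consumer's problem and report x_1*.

MU_x_1/MU_x_2 = (2/3·x_2)/(1/3·x_1); tangency sets this equal to p_1/p_2.
So 2/3·p_2·x_2 = 1/3·p_1·x_1; combined with the budget, a share 2/3 of income goes to x_1.
Demand: x_1*(p_1,p_2,m) = 2/3·m/p_1 and x_2* = 1/3·m/p_2.
At p_1=7.8, p_2=1.94, m=28: x_1* = 2/3·28/7.8 = 2.3932.

x_1* = 2.3932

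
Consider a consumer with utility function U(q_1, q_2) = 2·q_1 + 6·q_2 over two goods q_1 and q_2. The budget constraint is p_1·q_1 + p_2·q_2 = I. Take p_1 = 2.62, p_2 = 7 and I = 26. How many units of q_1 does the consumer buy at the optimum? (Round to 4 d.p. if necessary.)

q_1* = 0

Linear utility — the consumer picks whichever good has higher MU/price: 2/2.62 = 0.7634 vs 6/7 = 0.8571.
q_2 gives more utility per dollar, so spend all income on q_2: q_2* = I/p_2, q_1* = 0.
Numerically: q_1* = 0, q_2* = 3.7143.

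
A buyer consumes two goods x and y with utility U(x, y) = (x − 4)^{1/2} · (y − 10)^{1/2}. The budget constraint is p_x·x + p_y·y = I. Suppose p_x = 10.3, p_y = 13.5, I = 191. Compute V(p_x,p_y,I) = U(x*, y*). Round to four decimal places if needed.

V = 0.6275

This is Cobb-Douglas in (x−4, y−10): tangency gives 0.5·p_y·(y−10) = 0.5·p_x·(x−4).
After buying the subsistence bundle (4, 10), a share 0.5 of the remaining income goes to x: x* = 4 + 0.5·(I − 4p_x − 10p_y)/p_x.
Discretionary income = 191 − 4·10.3 − 10·13.5 = 14.8; x* = 4 + 0.5·14.8/10.3 = 4.7184; y* = 10 + 0.5·14.8/13.5 = 10.5481.
Utility at the optimum: U(4.7184, 10.5481) = 0.6275.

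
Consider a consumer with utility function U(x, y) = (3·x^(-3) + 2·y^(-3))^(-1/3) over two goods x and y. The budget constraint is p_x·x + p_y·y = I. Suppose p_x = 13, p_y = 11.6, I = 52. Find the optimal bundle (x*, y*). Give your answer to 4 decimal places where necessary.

x* = 2.1863, y* = 2.0326

MRS = MU_x/MU_y = (3/2)·(y/x)^(4). Set equal to p_x/p_y.
Solve for the ratio: y/x = [(2/3)·p_x/p_y]^(0.25).
Substitute y = (y/x)·x into the budget: x* = I/(p_x + p_y·(y/x)).
Numerically y/x = 0.929712, so x* = 52/(13 + 11.6·0.929712) = 2.1863 and y* = 0.929712·2.1863 = 2.0326.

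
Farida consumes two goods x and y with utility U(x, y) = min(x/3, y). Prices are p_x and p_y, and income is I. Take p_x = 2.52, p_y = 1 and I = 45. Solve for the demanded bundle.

Leontief preferences: the optimum is at the kink where x/3 = y/1, i.e. y = (1/3)·x.
Budget: p_x·x + p_y·(1/3)·x = I, so (3·p_x + p_y)·x = 3·I.
Demand: x*(p_x,p_y,I) = 3·I/(3·p_x + p_y), y* = I/(3·p_x + p_y).
Here 3·2.52 + 1 = 8.56, giving x* = 15.771 and y* = 5.257.

x* = 15.771, y* = 5.257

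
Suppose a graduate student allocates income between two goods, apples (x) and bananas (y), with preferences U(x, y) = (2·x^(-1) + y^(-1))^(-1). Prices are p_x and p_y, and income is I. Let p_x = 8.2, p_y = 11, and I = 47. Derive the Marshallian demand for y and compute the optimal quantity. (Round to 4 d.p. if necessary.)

With the ratio pinned down, the budget gives x* = I/(p_x + p_y·(y/x)) and y* = (y/x)·x*.
Numerically y/x = 0.610514, so x* = 47/(8.2 + 11·0.610514) = 3.1511 and y* = 0.610514·3.1511 = 1.9238.

y* = 1.9238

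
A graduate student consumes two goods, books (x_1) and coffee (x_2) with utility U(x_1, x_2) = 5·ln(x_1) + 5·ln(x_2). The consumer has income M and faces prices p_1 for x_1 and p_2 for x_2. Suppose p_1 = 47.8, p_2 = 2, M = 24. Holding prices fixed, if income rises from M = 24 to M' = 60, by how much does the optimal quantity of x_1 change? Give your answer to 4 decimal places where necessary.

The MRS is x_2/x_1. Set MRS = p_1/p_2.
So 5·p_2·x_2 = 5·p_1·x_1; combined with the budget, a share 0.5 of income goes to x_1.
Demand: x_1*(p_1,p_2,M) = 0.5·M/p_1 and x_2* = 0.5·M/p_2.
At p_1=47.8, p_2=2, M=24: x_1* = 0.5·24/47.8 = 0.251.
At M' = 60: x_1* = 0.6276. Change: 0.6276 − 0.251 = 0.3766.

Δx_1* = 0.3766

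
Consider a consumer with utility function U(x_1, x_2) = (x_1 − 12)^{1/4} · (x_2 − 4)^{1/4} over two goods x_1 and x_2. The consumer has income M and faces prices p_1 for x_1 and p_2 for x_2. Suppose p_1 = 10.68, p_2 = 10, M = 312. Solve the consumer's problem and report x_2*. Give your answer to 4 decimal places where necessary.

After buying the subsistence bundle (12, 4), a share 0.5 of the remaining income goes to x_1: x_1* = 12 + 0.5·(M − 12p_1 − 4p_2)/p_1.
Discretionary income = 312 − 12·10.68 − 4·10 = 143.84; x_2* = 4 + 0.5·143.84/10 = 11.192.

x_2* = 11.192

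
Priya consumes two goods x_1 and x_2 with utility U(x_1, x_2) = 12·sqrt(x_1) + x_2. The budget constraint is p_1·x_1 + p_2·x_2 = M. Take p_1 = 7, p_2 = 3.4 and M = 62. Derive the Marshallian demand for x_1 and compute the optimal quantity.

Utility is quasi-linear in x_2; the FOC for x_1 is 6/√x_1 = p_1/p_2.
Solve: √x_1 = 6·p_2/p_1, so x_1*(p_1,p_2) = (6·p_2/p_1)², and x_2* = (M − p_1·x_1*)/p_2.
Plugging in: x_1* = (6·3.4/7)² = 8.4931.

x_1* = 8.4931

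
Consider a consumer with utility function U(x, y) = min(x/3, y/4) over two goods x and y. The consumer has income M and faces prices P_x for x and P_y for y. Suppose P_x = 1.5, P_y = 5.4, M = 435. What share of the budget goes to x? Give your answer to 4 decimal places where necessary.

Leontief preferences: the optimum is at the kink where x/3 = y/4, i.e. y = (4/3)·x.
Budget: P_x·x + P_y·(4/3)·x = M, so (3·P_x + 4·P_y)·x = 3·M.
Demand: x*(P_x,P_y,M) = 3·M/(3·P_x + 4·P_y), y* = 4·M/(3·P_x + 4·P_y).
Here 3·1.5 + 4·5.4 = 26.1, giving x* = 50 and y* = 66.6667.
Expenditure on x: 1.5·50 = 75; share = 0.1724.

share on x = 0.1724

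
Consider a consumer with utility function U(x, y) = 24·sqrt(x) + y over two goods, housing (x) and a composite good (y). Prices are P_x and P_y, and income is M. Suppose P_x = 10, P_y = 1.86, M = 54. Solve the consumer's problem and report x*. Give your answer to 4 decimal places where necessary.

x* = 4.9818

Utility is quasi-linear in y; the FOC for x is 12/√x = P_x/P_y.
Solve: √x = 12·P_y/P_x, so x*(P_x,P_y) = (12·P_y/P_x)², and y* = (M − P_x·x*)/P_y.
Plugging in: x* = (12·1.86/10)² = 4.9818.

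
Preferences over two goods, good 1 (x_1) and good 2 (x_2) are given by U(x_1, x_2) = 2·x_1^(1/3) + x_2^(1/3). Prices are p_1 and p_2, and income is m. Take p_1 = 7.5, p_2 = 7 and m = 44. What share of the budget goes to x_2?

share on x_2 = 0.2679

Substitute x_2 = (x_2/x_1)·x_1 into the budget: x_1* = m/(p_1 + p_2·(x_2/x_1)).
Numerically x_2/x_1 = 0.392103, so x_1* = 44/(7.5 + 7·0.392103) = 4.2949 and x_2* = 0.392103·4.2949 = 1.684.
Expenditure on x_2: 7·1.684 = 11.7883; share = 0.2679.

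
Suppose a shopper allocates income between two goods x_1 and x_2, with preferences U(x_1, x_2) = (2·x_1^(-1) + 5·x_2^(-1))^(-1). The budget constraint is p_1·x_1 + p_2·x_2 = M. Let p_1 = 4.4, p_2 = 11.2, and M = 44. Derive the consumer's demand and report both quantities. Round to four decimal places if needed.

x_1* = 2.8388, x_2* = 2.8133

From the CES first-order condition, (2/5)·(x_2/x_1)^(2) = p_1/p_2.
Hence x_2/x_1 = ((5/2)·p_1/p_2)^(1/(2)), i.e. raised to the 0.5 power.
With the ratio pinned down, the budget gives x_1* = M/(p_1 + p_2·(x_2/x_1)) and x_2* = (x_2/x_1)·x_1*.
Numerically x_2/x_1 = 0.991031, so x_1* = 44/(4.4 + 11.2·0.991031) = 2.8388 and x_2* = 0.991031·2.8388 = 2.8133.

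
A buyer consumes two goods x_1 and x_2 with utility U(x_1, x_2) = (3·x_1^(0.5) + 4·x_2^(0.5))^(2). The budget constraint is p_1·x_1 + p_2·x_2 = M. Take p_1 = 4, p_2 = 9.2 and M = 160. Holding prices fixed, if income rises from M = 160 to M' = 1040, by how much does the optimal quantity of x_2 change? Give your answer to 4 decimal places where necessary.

Δx_2* = 41.7012

From the CES first-order condition, (3/4)·(x_2/x_1)^(0.5) = p_1/p_2.
Hence x_2/x_1 = ((4/3)·p_1/p_2)^(1/(0.5)), i.e. raised to the 2 power.
Substitute x_2 = (x_2/x_1)·x_1 into the budget: x_1* = M/(p_1 + p_2·(x_2/x_1)).
Numerically x_2/x_1 = 0.336064, so x_1* = 160/(4 + 9.2·0.336064) = 22.5613 and x_2* = 0.336064·22.5613 = 7.582.
At M' = 1040: x_2* = 49.2833. Change: 49.2833 − 7.582 = 41.7012.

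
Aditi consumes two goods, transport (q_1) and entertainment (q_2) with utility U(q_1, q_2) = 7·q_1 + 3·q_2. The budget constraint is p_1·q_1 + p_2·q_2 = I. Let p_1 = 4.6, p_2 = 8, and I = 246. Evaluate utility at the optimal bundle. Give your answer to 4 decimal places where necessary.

Linear utility — the consumer picks whichever good has higher MU/price: 7/4.6 = 1.5217 vs 3/8 = 0.375.
q_1 gives more utility per dollar, so spend all income on q_1: q_1* = I/p_1, q_2* = 0.
Numerically: q_1* = 53.4783, q_2* = 0.
Utility at the optimum: U(53.4783, 0) = 374.3478.

V = 374.3478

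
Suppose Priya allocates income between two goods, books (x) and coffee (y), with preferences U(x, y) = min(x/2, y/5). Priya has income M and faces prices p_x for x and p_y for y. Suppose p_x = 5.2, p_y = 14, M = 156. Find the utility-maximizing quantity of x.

Demand: x*(p_x,p_y,M) = 2·M/(2·p_x + 5·p_y), y* = 5·M/(2·p_x + 5·p_y).
Here 2·5.2 + 5·14 = 80.4, giving x* = 3.8806.

x* = 3.8806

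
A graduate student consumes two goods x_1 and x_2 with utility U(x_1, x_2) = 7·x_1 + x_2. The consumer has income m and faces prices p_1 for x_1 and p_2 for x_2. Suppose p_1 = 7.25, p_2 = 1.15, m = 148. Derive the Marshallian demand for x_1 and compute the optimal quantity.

x_1* = 20.4138

Numerically: x_1* = 20.4138, x_2* = 0.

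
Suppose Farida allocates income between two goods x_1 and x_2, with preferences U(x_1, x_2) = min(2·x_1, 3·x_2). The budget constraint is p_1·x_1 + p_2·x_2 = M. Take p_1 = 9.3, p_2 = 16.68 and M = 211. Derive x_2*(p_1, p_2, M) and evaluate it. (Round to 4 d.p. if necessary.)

Leontief preferences: the optimum is at the kink where x_1/3 = x_2/2, i.e. x_2 = (2/3)·x_1.
Budget: p_1·x_1 + p_2·(2/3)·x_1 = M, so (3·p_1 + 2·p_2)·x_1 = 3·M.
Demand: x_1*(p_1,p_2,M) = 3·M/(3·p_1 + 2·p_2), x_2* = 2·M/(3·p_1 + 2·p_2).
Here 3·9.3 + 2·16.68 = 61.26, giving x_2* = 6.8887.

x_2* = 6.8887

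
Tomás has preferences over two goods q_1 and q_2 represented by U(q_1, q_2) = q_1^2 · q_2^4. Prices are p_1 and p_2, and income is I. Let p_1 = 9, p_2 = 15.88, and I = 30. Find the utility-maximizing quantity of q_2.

q_2* = 1.2594

At p_1=9, p_2=15.88, I=30: q_2* = 2/3·30/15.88 = 1.2594.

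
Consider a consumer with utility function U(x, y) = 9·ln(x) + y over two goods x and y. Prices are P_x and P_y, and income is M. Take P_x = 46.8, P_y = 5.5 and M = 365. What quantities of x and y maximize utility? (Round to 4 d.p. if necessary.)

So x*(P_x,P_y) = 9·P_y/P_x, independent of income; and y* = (M − 9·P_y)/P_y.
At the given prices: x* = 9·5.5/46.8 = 1.0577, and y* = 57.3636.

x* = 1.0577, y* = 57.3636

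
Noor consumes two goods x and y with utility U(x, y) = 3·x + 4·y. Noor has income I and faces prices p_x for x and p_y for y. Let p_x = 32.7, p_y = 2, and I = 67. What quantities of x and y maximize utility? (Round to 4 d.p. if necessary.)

Linear utility — the consumer picks whichever good has higher MU/price: 3/32.7 = 0.0917 vs 4/2 = 2.
y gives more utility per dollar, so spend all income on y: y* = I/p_y, x* = 0.
Numerically: x* = 0, y* = 33.5.

x* = 0, y* = 33.5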